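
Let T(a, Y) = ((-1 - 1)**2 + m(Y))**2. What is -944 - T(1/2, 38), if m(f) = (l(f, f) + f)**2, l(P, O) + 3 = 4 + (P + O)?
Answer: -175007385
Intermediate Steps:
l(P, O) = 1 + O + P (l(P, O) = -3 + (4 + (P + O)) = -3 + (4 + (O + P)) = -3 + (4 + O + P) = 1 + O + P)
m(f) = (1 + 3*f)**2 (m(f) = ((1 + f + f) + f)**2 = ((1 + 2*f) + f)**2 = (1 + 3*f)**2)
T(a, Y) = (4 + (1 + 3*Y)**2)**2 (T(a, Y) = ((-1 - 1)**2 + (1 + 3*Y)**2)**2 = ((-2)**2 + (1 + 3*Y)**2)**2 = (4 + (1 + 3*Y)**2)**2)
-944 - T(1/2, 38) = -944 - (4 + (1 + 3*38)**2)**2 = -944 - (4 + (1 + 114)**2)**2 = -944 - (4 + 115**2)**2 = -944 - (4 + 13225)**2 = -944 - 1*13229**2 = -944 - 1*175006441 = -944 - 175006441 = -175007385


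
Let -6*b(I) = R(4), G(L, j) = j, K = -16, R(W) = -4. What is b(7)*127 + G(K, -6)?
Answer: 236/3 ≈ 78.667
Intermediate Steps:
b(I) = 2/3 (b(I) = -1/6*(-4) = 2/3)
b(7)*127 + G(K, -6) = (2/3)*127 - 6 = 254/3 - 6 = 236/3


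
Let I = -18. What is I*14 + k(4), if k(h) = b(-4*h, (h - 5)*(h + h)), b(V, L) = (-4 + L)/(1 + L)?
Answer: -1752/7 ≈ -250.29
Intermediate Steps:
b(V, L) = (-4 + L)/(1 + L)
k(h) = (-4 + 2*h*(-5 + h))/(1 + 2*h*(-5 + h)) (k(h) = (-4 + (h - 5)*(h + h))/(1 + (h - 5)*(h + h)) = (-4 + (-5 + h)*(2*h))/(1 + (-5 + h)*(2*h)) = (-4 + 2*h*(-5 + h))/(1 + 2*h*(-5 + h)))
I*14 + k(4) = -18*14 + 2*(-2 + 4*(-5 + 4))/(1 + 2*4*(-5 + 4)) = -252 + 2*(-2 + 4*(-1))/(1 + 2*4*(-1)) = -252 + 2*(-2 - 4)/(1 - 8) = -252 + 2*(-6)/(-7) = -252 + 2*(-1/7)*(-6) = -252 + 12/7 = -1752/7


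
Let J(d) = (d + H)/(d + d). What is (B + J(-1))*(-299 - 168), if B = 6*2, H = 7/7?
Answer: -5604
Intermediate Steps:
H = 1 (H = 7*(1/7) = 1)
J(d) = (1 + d)/(2*d) (J(d) = (d + 1)/(d + d) = (1 + d)/((2*d)) = (1 + d)*(1/(2*d)) = (1 + d)/(2*d))
B = 12
(B + J(-1))*(-299 - 168) = (12 + (1/2)*(1 - 1)/(-1))*(-299 - 168) = (12 + (1/2)*(-1)*0)*(-467) = (12 + 0)*(-467) = 12*(-467) = -5604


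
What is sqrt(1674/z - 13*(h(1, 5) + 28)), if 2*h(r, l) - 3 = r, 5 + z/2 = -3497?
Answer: I*sqrt(4785892734)/3502 ≈ 19.754*I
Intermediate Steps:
z = -7004 (z = -10 + 2*(-3497) = -10 - 6994 = -7004)
h(r, l) = 3/2 + r/2
sqrt(1674/z - 13*(h(1, 5) + 28)) = sqrt(1674/(-7004) - 13*((3/2 + (1/2)*1) + 28)) = sqrt(1674*(-1/7004) - 13*((3/2 + 1/2) + 28)) = sqrt(-837/3502 - 13*(2 + 28)) = sqrt(-837/3502 - 13*30) = sqrt(-837/3502 - 390) = sqrt(-1366617/3502) = I*sqrt(4785892734)/3502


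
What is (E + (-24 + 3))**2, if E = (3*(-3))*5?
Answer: 4356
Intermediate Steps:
E = -45 (E = -9*5 = -45)
(E + (-24 + 3))**2 = (-45 + (-24 + 3))**2 = (-45 - 21)**2 = (-66)**2 = 4356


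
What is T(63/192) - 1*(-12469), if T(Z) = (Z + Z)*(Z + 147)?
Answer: 25734521/2048 ≈ 12566.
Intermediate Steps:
T(Z) = 2*Z*(147 + Z) (T(Z) = (2*Z)*(147 + Z) = 2*Z*(147 + Z))
T(63/192) - 1*(-12469) = 2*(63/192)*(147 + 63/192) - 1*(-12469) = 2*(63*(1/192))*(147 + 63*(1/192)) + 12469 = 2*(21/64)*(147 + 21/64) + 12469 = 2*(21/64)*(9429/64) + 12469 = 198009/2048 + 12469 = 25734521/2048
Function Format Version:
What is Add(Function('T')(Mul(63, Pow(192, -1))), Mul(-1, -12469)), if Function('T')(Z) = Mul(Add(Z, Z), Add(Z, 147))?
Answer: Rational(25734521, 2048) ≈ 12566.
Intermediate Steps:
Function('T')(Z) = Mul(2, Z, Add(147, Z)) (Function('T')(Z) = Mul(Mul(2, Z), Add(147, Z)) = Mul(2, Z, Add(147, Z)))
Add(Function('T')(Mul(63, Pow(192, -1))), Mul(-1, -12469)) = Add(Mul(2, Mul(63, Pow(192, -1)), Add(147, Mul(63, Pow(192, -1)))), Mul(-1, -12469)) = Add(Mul(2, Mul(63, Rational(1, 192)), Add(147, Mul(63, Rational(1, 192)))), 12469) = Add(Mul(2, Rational(21, 64), Add(147, Rational(21, 64))), 12469) = Add(Mul(2, Rational(21, 64), Rational(9429, 64)), 12469) = Add(Rational(198009, 2048), 12469) = Rational(25734521, 2048)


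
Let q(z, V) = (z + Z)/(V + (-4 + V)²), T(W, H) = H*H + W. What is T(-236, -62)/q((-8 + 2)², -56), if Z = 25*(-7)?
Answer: -12786752/139 ≈ -91991.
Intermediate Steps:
Z = -175
T(W, H) = W + H² (T(W, H) = H² + W = W + H²)
q(z, V) = (-175 + z)/(V + (-4 + V)²) (q(z, V) = (z - 175)/(V + (-4 + V)²) = (-175 + z)/(V + (-4 + V)²))
T(-236, -62)/q((-8 + 2)², -56) = (-236 + (-62)²)/(((-175 + (-8 + 2)²)/(-56 + (-4 - 56)²))) = (-236 + 3844)/(((-175 + (-6)²)/(-56 + (-60)²))) = 3608/(((-175 + 36)/(-56 + 3600))) = 3608/((-139/3544)) = 3608/(((1/3544)*(-139))) = 3608/(-139/3544) = 3608*(-3544/139) = -12786752/139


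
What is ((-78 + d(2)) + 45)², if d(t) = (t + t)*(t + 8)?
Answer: 49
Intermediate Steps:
d(t) = 2*t*(8 + t) (d(t) = (2*t)*(8 + t) = 2*t*(8 + t))
((-78 + d(2)) + 45)² = ((-78 + 2*2*(8 + 2)) + 45)² = ((-78 + 2*2*10) + 45)² = ((-78 + 40) + 45)² = (-38 + 45)² = 7² = 49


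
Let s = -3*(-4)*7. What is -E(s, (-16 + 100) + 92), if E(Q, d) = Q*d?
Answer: -14784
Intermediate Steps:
s = 84 (s = 12*7 = 84)
-E(s, (-16 + 100) + 92) = -84*((-16 + 100) + 92) = -84*(84 + 92) = -84*176 = -1*14784 = -14784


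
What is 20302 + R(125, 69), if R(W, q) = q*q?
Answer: 25063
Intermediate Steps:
R(W, q) = q**2
20302 + R(125, 69) = 20302 + 69**2 = 20302 + 4761 = 25063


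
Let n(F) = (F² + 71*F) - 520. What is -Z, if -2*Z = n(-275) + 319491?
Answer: 375071/2 ≈ 1.8754e+5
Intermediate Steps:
n(F) = -520 + F² + 71*F
Z = -375071/2 (Z = -((-520 + (-275)² + 71*(-275)) + 319491)/2 = -((-520 + 75625 - 19525) + 319491)/2 = -(55580 + 319491)/2 = -½*375071 = -375071/2 ≈ -1.8754e+5)
-Z = -1*(-375071/2) = 375071/2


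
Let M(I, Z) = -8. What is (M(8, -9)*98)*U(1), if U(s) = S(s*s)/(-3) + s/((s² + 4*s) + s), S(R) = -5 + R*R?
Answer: -1176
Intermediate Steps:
S(R) = -5 + R²
U(s) = 5/3 - s⁴/3 + s/(s² + 5*s) (U(s) = (-5 + (s*s)²)/(-3) + s/((s² + 4*s) + s) = (-5 + (s²)²)*(-⅓) + s/(s² + 5*s) = (-5 + s⁴)*(-⅓) + s/(s² + 5*s) = (5/3 - s⁴/3) + s/(s² + 5*s) = 5/3 - s⁴/3 + s/(s² + 5*s))
(M(8, -9)*98)*U(1) = (-8*98)*((28 - 5*1⁴ - 1*1*(-5 + 1⁴))/(3*(5 + 1))) = -784*(28 - 5*1 - 1*1*(-5 + 1))/(3*6) = -784*(28 - 5 - 1*1*(-4))/(3*6) = -784*(28 - 5 + 4)/(3*6) = -784*27/(3*6) = -784*3/2 = -1176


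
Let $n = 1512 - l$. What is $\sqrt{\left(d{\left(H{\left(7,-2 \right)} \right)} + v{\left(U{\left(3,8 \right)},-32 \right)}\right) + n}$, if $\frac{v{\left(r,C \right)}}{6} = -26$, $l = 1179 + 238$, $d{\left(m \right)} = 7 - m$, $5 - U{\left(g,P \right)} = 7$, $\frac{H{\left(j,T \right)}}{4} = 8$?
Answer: $i \sqrt{86} \approx 9.2736 i$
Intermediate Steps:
$H{\left(j,T \right)} = 32$ ($H{\left(j,T \right)} = 4 \cdot 8 = 32$)
$U{\left(g,P \right)} = -2$ ($U{\left(g,P \right)} = 5 - 7 = -2$)
$l = 1417$
$v{\left(r,C \right)} = -156$ ($v{\left(r,C \right)} = 6 \left(-26\right) = -156$)
$n = 95$ ($n = 1512 - 1417 = 95$)
$\sqrt{\left(d{\left(H{\left(7,-2 \right)} \right)} + v{\left(U{\left(3,8 \right)},-32 \right)}\right) + n} = \sqrt{\left(\left(7 - 32\right) - 156\right) + 95} = \sqrt{\left(-25 - 156\right) + 95} = \sqrt{-181 + 95} = \sqrt{-86} = i \sqrt{86}$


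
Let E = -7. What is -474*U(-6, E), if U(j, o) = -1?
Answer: 474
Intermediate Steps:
-474*U(-6, E) = -474*(-1) = 474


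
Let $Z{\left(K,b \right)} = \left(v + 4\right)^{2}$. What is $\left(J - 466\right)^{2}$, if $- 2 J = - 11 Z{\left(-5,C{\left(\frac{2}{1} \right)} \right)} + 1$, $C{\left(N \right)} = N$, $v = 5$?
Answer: $441$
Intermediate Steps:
$Z{\left(K,b \right)} = 81$ ($Z{\left(K,b \right)} = \left(5 + 4\right)^{2} = 9^{2} = 81$)
$J = 445$ ($J = - \frac{\left(-11\right) 81 + 1}{2} = - \frac{-891 + 1}{2} = \left(- \frac{1}{2}\right) \left(-890\right) = 445$)
$\left(J - 466\right)^{2} = \left(445 - 466\right)^{2} = \left(-21\right)^{2} = 441$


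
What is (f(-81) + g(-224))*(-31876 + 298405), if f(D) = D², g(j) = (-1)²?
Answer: 1748963298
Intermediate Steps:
g(j) = 1
(f(-81) + g(-224))*(-31876 + 298405) = ((-81)² + 1)*(-31876 + 298405) = (6561 + 1)*266529 = 6562*266529 = 1748963298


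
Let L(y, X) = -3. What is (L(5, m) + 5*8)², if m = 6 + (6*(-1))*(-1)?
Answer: 1369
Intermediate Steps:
m = 12 (m = 6 - 6*(-1) = 6 + 6 = 12)
(L(5, m) + 5*8)² = (-3 + 5*8)² = (-3 + 40)² = 37² = 1369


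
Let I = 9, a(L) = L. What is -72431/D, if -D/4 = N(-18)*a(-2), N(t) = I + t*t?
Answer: -72431/2664 ≈ -27.189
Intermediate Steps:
N(t) = 9 + t² (N(t) = 9 + t*t = 9 + t²)
D = 2664 (D = -4*(9 + (-18)²)*(-2) = -4*(9 + 324)*(-2) = -1332*(-2) = -4*(-666) = 2664)
-72431/D = -72431/2664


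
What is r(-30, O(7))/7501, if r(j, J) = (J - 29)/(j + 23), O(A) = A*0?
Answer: 29/52507 ≈ 0.00055231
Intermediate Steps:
O(A) = 0
r(j, J) = (-29 + J)/(23 + j)
r(-30, O(7))/7501 = ((-29 + 0)/(23 - 30))/7501 = (-29/(-7))*(1/7501) = -⅐*(-29)*(1/7501) = (29/7)*(1/7501) = 29/52507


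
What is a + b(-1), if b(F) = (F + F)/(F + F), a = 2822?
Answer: 2823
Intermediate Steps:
b(F) = 1 (b(F) = (2*F)/((2*F)) = (2*F)*(1/(2*F)) = 1)
a + b(-1) = 2822 + 1 = 2823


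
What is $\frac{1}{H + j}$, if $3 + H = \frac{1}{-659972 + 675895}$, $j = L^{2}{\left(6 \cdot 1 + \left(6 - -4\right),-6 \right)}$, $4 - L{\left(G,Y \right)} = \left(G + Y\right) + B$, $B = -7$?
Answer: $- \frac{15923}{31845} \approx -0.50002$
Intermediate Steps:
$L{\left(G,Y \right)} = 11 - G - Y$ ($L{\left(G,Y \right)} = 4 - \left(\left(G + Y\right) - 7\right) = 4 - \left(-7 + G + Y\right) = 11 - G - Y$)
$j = 1$ ($j = \left(11 - \left(6 \cdot 1 + \left(6 - -4\right)\right) - -6\right)^{2} = \left(11 - \left(6 + \left(6 + 4\right)\right) + 6\right)^{2} = \left(11 - \left(6 + 10\right) + 6\right)^{2} = \left(11 - 16 + 6\right)^{2} = 1^{2} = 1$)
$H = - \frac{47768}{15923}$ ($H = -3 + \frac{1}{-659972 + 675895} = -3 + \frac{1}{15923} = - \frac{47768}{15923} \approx -2.9999$)
$\frac{1}{H + j} = \frac{1}{- \frac{47768}{15923} + 1} = \frac{1}{- \frac{31845}{15923}} = - \frac{15923}{31845}$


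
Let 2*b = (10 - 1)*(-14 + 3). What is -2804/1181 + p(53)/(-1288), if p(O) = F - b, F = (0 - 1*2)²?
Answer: -7349471/3042256 ≈ -2.4158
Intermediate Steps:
F = 4 (F = (0 - 2)² = (-2)² = 4)
b = -99/2 (b = ((10 - 1)*(-14 + 3))/2 = (9*(-11))/2 = (½)*(-99) = -99/2 ≈ -49.500)
p(O) = 107/2 (p(O) = 4 - 1*(-99/2) = 4 + 99/2 = 107/2)
-2804/1181 + p(53)/(-1288) = -2804/1181 + (107/2)/(-1288) = -2804*1/1181 + (107/2)*(-1/1288) = -2804/1181 - 107/2576 = -7349471/3042256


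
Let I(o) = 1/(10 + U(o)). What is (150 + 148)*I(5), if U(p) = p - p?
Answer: 149/5 ≈ 29.800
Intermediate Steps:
U(p) = 0
I(o) = ⅒ (I(o) = 1/(10 + 0) = 1/10 = ⅒)
(150 + 148)*I(5) = (150 + 148)*(⅒) = 298*(⅒) = 149/5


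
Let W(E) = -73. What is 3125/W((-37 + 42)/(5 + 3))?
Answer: -3125/73 ≈ -42.808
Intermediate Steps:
3125/W((-37 + 42)/(5 + 3)) = 3125/(-73) = 3125*(-1/73) = -3125/73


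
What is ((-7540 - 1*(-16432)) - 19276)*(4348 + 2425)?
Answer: -70330832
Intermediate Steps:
((-7540 - 1*(-16432)) - 19276)*(4348 + 2425) = ((-7540 + 16432) - 19276)*6773 = (8892 - 19276)*6773 = -10384*6773 = -70330832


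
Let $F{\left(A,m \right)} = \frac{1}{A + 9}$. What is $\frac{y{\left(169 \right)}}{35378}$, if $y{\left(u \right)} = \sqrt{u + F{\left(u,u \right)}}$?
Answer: $\frac{\sqrt{5354774}}{6297284} \approx 0.00036747$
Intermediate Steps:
$F{\left(A,m \right)} = \frac{1}{9 + A}$
$y{\left(u \right)} = \sqrt{u + \frac{1}{9 + u}}$
$\frac{y{\left(169 \right)}}{35378} = \frac{\sqrt{\frac{1 + 169 \left(9 + 169\right)}{9 + 169}}}{35378} = \sqrt{\frac{1 + 169 \cdot 178}{178}} \cdot \frac{1}{35378} = \sqrt{\frac{1 + 30082}{178}} \cdot \frac{1}{35378} = \sqrt{\frac{1}{178} \cdot 30083} \cdot \frac{1}{35378} = \sqrt{\frac{30083}{178}} \cdot \frac{1}{35378} = \frac{\sqrt{5354774}}{178} \cdot \frac{1}{35378} = \frac{\sqrt{5354774}}{6297284}$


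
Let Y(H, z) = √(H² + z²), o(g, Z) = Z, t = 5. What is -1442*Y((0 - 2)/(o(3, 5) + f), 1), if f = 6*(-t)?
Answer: -1442*√629/25 ≈ -1446.6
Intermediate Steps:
f = -30 (f = 6*(-1*5) = 6*(-5) = -30)
-1442*Y((0 - 2)/(o(3, 5) + f), 1) = -1442*√(((0 - 2)/(5 - 30))² + 1²) = -1442*√((-2/(-25))² + 1) = -1442*√((-2*(-1/25))² + 1) = -1442*√((2/25)² + 1) = -1442*√(4/625 + 1) = -1442*√629/25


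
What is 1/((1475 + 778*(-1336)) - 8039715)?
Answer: -1/9077648 ≈ -1.1016e-7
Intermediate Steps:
1/((1475 + 778*(-1336)) - 8039715) = 1/((1475 - 1039408) - 8039715) = 1/(-1037933 - 8039715) = 1/(-9077648) = -1/9077648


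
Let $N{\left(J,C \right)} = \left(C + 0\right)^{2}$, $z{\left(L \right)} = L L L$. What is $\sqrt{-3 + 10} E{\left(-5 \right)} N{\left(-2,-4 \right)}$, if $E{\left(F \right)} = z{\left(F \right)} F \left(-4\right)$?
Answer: $- 40000 \sqrt{7} \approx -1.0583 \cdot 10^{5}$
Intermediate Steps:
$z{\left(L \right)} = L^{3}$ ($z{\left(L \right)} = L^{2} L = L^{3}$)
$N{\left(J,C \right)} = C^{2}$
$E{\left(F \right)} = - 4 F^{4}$ ($E{\left(F \right)} = F^{3} F \left(-4\right) = F^{4} \left(-4\right) = - 4 F^{4}$)
$\sqrt{-3 + 10} E{\left(-5 \right)} N{\left(-2,-4 \right)} = \sqrt{-3 + 10} \left(- 4 \left(-5\right)^{4}\right) \left(-4\right)^{2} = \sqrt{7} \left(\left(-4\right) 625\right) 16 = \sqrt{7} \left(-2500\right) 16 = - 2500 \sqrt{7} \cdot 16 = - 40000 \sqrt{7}$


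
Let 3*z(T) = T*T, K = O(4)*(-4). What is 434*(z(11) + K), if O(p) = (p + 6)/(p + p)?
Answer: 46004/3 ≈ 15335.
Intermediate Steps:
O(p) = (6 + p)/(2*p) (O(p) = (6 + p)/((2*p)) = (6 + p)*(1/(2*p)) = (6 + p)/(2*p))
K = -5 (K = ((1/2)*(6 + 4)/4)*(-4) = ((1/2)*(1/4)*10)*(-4) = (5/4)*(-4) = -5)
z(T) = T**2/3 (z(T) = (T*T)/3 = T**2/3)
434*(z(11) + K) = 434*((1/3)*11**2 - 5) = 434*((1/3)*121 - 5) = 434*(121/3 - 5) = 434*(106/3) = 46004/3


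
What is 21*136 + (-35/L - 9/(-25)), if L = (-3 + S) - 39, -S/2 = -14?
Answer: 142943/50 ≈ 2858.9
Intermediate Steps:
S = 28 (S = -2*(-14) = 28)
L = -14 (L = (-3 + 28) - 39 = 25 - 39 = -14)
21*136 + (-35/L - 9/(-25)) = 21*136 + (-35/(-14) - 9/(-25)) = 2856 + (-35*(-1/14) - 9*(-1/25)) = 2856 + (5/2 + 9/25) = 2856 + 143/50 = 142943/50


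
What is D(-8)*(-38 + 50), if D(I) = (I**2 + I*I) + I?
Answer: 1440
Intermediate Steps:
D(I) = I + 2*I**2 (D(I) = (I**2 + I**2) + I = 2*I**2 + I = I + 2*I**2)
D(-8)*(-38 + 50) = (-8*(1 + 2*(-8)))*(-38 + 50) = -8*(1 - 16)*12 = -8*(-15)*12 = 120*12 = 1440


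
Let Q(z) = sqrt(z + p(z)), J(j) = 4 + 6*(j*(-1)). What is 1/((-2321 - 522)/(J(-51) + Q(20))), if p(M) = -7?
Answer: -310/2843 - sqrt(13)/2843 ≈ -0.11031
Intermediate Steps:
J(j) = 4 - 6*j (J(j) = 4 + 6*(-j) = 4 - 6*j)
Q(z) = sqrt(-7 + z) (Q(z) = sqrt(z - 7) = sqrt(-7 + z))
1/((-2321 - 522)/(J(-51) + Q(20))) = 1/((-2321 - 522)/((4 - 6*(-51)) + sqrt(-7 + 20))) = 1/(-2843/((4 + 306) + sqrt(13))) = 1/(-2843/(310 + sqrt(13))) = -310/2843 - sqrt(13)/2843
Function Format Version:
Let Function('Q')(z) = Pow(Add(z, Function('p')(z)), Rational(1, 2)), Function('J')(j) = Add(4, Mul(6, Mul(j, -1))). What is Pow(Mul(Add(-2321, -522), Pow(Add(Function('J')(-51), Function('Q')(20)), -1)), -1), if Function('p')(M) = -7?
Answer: Add(Rational(-310, 2843), Mul(Rational(-1, 2843), Pow(13, Rational(1, 2)))) ≈ -0.11031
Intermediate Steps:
Function('J')(j) = Add(4, Mul(-6, j)) (Function('J')(j) = Add(4, Mul(6, Mul(-1, j))) = Add(4, Mul(-6, j)))
Function('Q')(z) = Pow(Add(-7, z), Rational(1, 2)) (Function('Q')(z) = Pow(Add(z, -7), Rational(1, 2)) = Pow(Add(-7, z), Rational(1, 2)))
Pow(Mul(Add(-2321, -522), Pow(Add(Function('J')(-51), Function('Q')(20)), -1)), -1) = Pow(Mul(Add(-2321, -522), Pow(Add(Add(4, Mul(-6, -51)), Pow(Add(-7, 20), Rational(1, 2))), -1)), -1) = Pow(Mul(-2843, Pow(Add(Add(4, 306), Pow(13, Rational(1, 2))), -1)), -1) = Pow(Mul(-2843, Pow(Add(310, Pow(13, Rational(1, 2))), -1)), -1) = Add(Rational(-310, 2843), Mul(Rational(-1, 2843), Pow(13, Rational(1, 2))))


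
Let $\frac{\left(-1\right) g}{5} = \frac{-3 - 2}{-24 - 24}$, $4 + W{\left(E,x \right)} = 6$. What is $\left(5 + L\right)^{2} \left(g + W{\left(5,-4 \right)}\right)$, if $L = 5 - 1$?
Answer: $\frac{1917}{16} \approx 119.81$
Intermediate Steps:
$W{\left(E,x \right)} = 2$ ($W{\left(E,x \right)} = -4 + 6 = 2$)
$L = 4$
$g = - \frac{25}{48}$ ($g = - 5 \frac{-3 - 2}{-24 - 24} = - 5 \left(- \frac{5}{-48}\right) = - 5 \left(\left(-5\right) \left(- \frac{1}{48}\right)\right) = \left(-5\right) \frac{5}{48} = - \frac{25}{48} \approx -0.52083$)
$\left(5 + L\right)^{2} \left(g + W{\left(5,-4 \right)}\right) = \left(5 + 4\right)^{2} \left(- \frac{25}{48} + 2\right) = 9^{2} \cdot \frac{71}{48} = 81 \cdot \frac{71}{48} = \frac{1917}{16}$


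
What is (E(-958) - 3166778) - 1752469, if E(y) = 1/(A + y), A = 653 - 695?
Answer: -4919247001/1000 ≈ -4.9192e+6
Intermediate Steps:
A = -42
E(y) = 1/(-42 + y)
(E(-958) - 3166778) - 1752469 = (1/(-42 - 958) - 3166778) - 1752469 = (1/(-1000) - 3166778) - 1752469 = (-1/1000 - 3166778) - 1752469 = -3166778001/1000 - 1752469 = -4919247001/1000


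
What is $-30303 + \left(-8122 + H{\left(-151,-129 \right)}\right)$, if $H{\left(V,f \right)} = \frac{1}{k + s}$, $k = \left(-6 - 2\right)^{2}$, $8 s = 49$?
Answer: $- \frac{21556417}{561} \approx -38425.0$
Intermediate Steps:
$s = \frac{49}{8}$ ($s = \frac{1}{8} \cdot 49 = \frac{49}{8} \approx 6.125$)
$k = 64$ ($k = \left(-8\right)^{2} = 64$)
$H{\left(V,f \right)} = \frac{8}{561}$ ($H{\left(V,f \right)} = \frac{1}{64 + \frac{49}{8}} = \frac{1}{\frac{561}{8}} = \frac{8}{561}$)
$-30303 + \left(-8122 + H{\left(-151,-129 \right)}\right) = -30303 + \left(-8122 + \frac{8}{561}\right) = -30303 - \frac{4556434}{561} = - \frac{21556417}{561}$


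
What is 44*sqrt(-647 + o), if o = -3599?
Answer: 44*I*sqrt(4246) ≈ 2867.1*I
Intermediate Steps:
44*sqrt(-647 + o) = 44*sqrt(-647 - 3599) = 44*sqrt(-4246) = 44*(I*sqrt(4246)) = 44*I*sqrt(4246)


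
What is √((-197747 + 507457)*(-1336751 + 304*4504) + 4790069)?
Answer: √10059525219 ≈ 1.0030e+5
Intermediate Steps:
√((-197747 + 507457)*(-1336751 + 304*4504) + 4790069) = √(309710*(-1336751 + 1369216) + 4790069) = √(309710*32465 + 4790069) = √(10054735150 + 4790069) = √10059525219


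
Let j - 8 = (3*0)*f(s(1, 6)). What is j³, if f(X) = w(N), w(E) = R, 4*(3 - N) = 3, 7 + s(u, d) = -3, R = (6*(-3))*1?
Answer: 512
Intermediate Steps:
R = -18 (R = -18*1 = -18)
s(u, d) = -10 (s(u, d) = -7 - 3 = -10)
N = 9/4 (N = 3 - ¼*3 = 3 - ¾ = 9/4 ≈ 2.2500)
w(E) = -18
f(X) = -18
j = 8 (j = 8 + (3*0)*(-18) = 8 + 0*(-18) = 8 + 0 = 8)
j³ = 8³ = 512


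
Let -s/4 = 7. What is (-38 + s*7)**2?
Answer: 54756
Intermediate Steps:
s = -28 (s = -4*7 = -28)
(-38 + s*7)**2 = (-38 - 28*7)**2 = (-38 - 196)**2 = (-234)**2 = 54756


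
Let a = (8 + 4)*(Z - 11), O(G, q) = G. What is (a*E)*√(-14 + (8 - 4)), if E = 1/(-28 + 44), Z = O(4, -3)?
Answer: -21*I*√10/4 ≈ -16.602*I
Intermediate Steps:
Z = 4
a = -84 (a = (8 + 4)*(4 - 11) = 12*(-7) = -84)
E = 1/16 ≈ 0.062500
(a*E)*√(-14 + (8 - 4)) = (-84*1/16)*√(-14 + (8 - 4)) = -21*√(-14 + 4)/4 = -21*I*√10/4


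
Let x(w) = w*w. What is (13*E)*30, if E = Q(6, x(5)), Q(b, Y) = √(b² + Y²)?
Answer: 390*√661 ≈ 10027.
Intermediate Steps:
x(w) = w²
Q(b, Y) = √(Y² + b²)
E = √661 (E = √((5²)² + 6²) = √(25² + 36) = √(625 + 36) = √661 ≈ 25.710)
(13*E)*30 = (13*√661)*30 = 390*√661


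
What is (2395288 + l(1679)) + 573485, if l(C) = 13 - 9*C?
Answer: 2953675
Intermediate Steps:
(2395288 + l(1679)) + 573485 = (2395288 + (13 - 9*1679)) + 573485 = (2395288 + (13 - 15111)) + 573485 = (2395288 - 15098) + 573485 = 2380190 + 573485 = 2953675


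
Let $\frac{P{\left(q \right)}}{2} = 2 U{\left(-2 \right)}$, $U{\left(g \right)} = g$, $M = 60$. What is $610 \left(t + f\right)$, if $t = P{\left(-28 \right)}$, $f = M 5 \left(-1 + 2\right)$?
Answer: $178120$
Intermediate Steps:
$P{\left(q \right)} = -8$ ($P{\left(q \right)} = 2 \cdot 2 \left(-2\right) = 2 \left(-4\right) = -8$)
$f = 300$ ($f = 60 \cdot 5 \left(-1 + 2\right) = 60 \cdot 5 \cdot 1 = 60 \cdot 5 = 300$)
$t = -8$
$610 \left(t + f\right) = 610 \left(-8 + 300\right) = 610 \cdot 292 = 178120$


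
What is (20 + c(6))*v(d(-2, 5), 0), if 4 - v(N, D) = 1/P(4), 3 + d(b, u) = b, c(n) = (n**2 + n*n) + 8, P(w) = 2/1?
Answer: 350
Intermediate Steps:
P(w) = 2 (P(w) = 2*1 = 2)
c(n) = 8 + 2*n**2 (c(n) = (n**2 + n**2) + 8 = 2*n**2 + 8 = 8 + 2*n**2)
d(b, u) = -3 + b
v(N, D) = 7/2 (v(N, D) = 4 - 1/2 = 7/2)
(20 + c(6))*v(d(-2, 5), 0) = (20 + (8 + 2*6**2))*(7/2) = (20 + (8 + 2*36))*(7/2) = (20 + (8 + 72))*(7/2) = (20 + 80)*(7/2) = 100*(7/2) = 350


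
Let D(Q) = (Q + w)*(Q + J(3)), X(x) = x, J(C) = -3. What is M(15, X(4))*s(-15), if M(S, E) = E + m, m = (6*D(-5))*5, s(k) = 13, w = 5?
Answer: 52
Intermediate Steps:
D(Q) = (-3 + Q)*(5 + Q) (D(Q) = (Q + 5)*(Q - 3) = (5 + Q)*(-3 + Q) = (-3 + Q)*(5 + Q))
m = 0 (m = (6*(-15 + (-5)² + 2*(-5)))*5 = (6*(-15 + 25 - 10))*5 = (6*0)*5 = 0*5 = 0)
M(S, E) = E (M(S, E) = E + 0 = E)
M(15, X(4))*s(-15) = 4*13 = 52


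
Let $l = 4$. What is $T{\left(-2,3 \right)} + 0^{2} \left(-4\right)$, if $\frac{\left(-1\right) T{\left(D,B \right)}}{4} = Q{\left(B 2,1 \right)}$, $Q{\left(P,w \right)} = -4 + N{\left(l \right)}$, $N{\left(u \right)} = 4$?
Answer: $0$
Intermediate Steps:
$Q{\left(P,w \right)} = 0$ ($Q{\left(P,w \right)} = -4 + 4 = 0$)
$T{\left(D,B \right)} = 0$ ($T{\left(D,B \right)} = \left(-4\right) 0 = 0$)
$T{\left(-2,3 \right)} + 0^{2} \left(-4\right) = 0 + 0^{2} \left(-4\right) = 0 + 0 \left(-4\right) = 0 + 0 = 0$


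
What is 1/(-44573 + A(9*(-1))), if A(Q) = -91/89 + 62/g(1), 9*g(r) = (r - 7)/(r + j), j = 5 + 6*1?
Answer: -89/4066412 ≈ -2.1887e-5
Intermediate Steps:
j = 11 (j = 5 + 6 = 11)
g(r) = (-7 + r)/(9*(11 + r)) (g(r) = ((r - 7)/(r + 11))/9 = ((-7 + r)/(11 + r))/9 = (-7 + r)/(9*(11 + r)))
A(Q) = -99415/89 (A(Q) = -91/89 + 62/(((-7 + 1)/(9*(11 + 1)))) = -91*1/89 + 62/(((1/9)*(-6)/12)) = -91/89 + 62/(((1/9)*(1/12)*(-6))) = -91/89 + 62/(-1/18) = -91/89 + 62*(-18) = -91/89 - 1116 = -99415/89)
1/(-44573 + A(9*(-1))) = 1/(-44573 - 99415/89) = 1/(-4066412/89) = -89/4066412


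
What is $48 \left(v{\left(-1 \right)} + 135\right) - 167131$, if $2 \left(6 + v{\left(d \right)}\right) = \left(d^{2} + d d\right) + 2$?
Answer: $-160843$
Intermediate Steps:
$v{\left(d \right)} = -5 + d^{2}$ ($v{\left(d \right)} = -6 + \frac{\left(d^{2} + d d\right) + 2}{2} = -6 + \frac{\left(d^{2} + d^{2}\right) + 2}{2} = -6 + \frac{2 d^{2} + 2}{2} = -6 + \frac{2 + 2 d^{2}}{2} = -6 + \left(1 + d^{2}\right) = -5 + d^{2}$)
$48 \left(v{\left(-1 \right)} + 135\right) - 167131 = 48 \left(\left(-5 + \left(-1\right)^{2}\right) + 135\right) - 167131 = 48 \left(\left(-5 + 1\right) + 135\right) - 167131 = 48 \left(-4 + 135\right) - 167131 = 48 \cdot 131 - 167131 = 6288 - 167131 = -160843$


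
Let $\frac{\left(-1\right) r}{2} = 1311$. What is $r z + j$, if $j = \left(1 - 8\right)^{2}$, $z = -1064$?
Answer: $2789857$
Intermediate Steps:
$r = -2622$ ($r = \left(-2\right) 1311 = -2622$)
$j = 49$ ($j = \left(-7\right)^{2} = 49$)
$r z + j = \left(-2622\right) \left(-1064\right) + 49 = 2789808 + 49 = 2789857$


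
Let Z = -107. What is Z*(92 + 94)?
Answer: -19902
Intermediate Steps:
Z*(92 + 94) = -107*(92 + 94) = -107*186 = -19902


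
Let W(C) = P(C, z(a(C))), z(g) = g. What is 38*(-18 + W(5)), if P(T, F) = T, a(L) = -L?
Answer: -494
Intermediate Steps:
W(C) = C
38*(-18 + W(5)) = 38*(-18 + 5) = 38*(-13) = -494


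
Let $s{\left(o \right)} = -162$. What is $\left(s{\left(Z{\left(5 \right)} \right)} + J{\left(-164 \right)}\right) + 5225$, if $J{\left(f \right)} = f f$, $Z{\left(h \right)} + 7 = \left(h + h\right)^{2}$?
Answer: $31959$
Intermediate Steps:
$Z{\left(h \right)} = -7 + 4 h^{2}$ ($Z{\left(h \right)} = -7 + \left(h + h\right)^{2} = -7 + \left(2 h\right)^{2} = -7 + 4 h^{2}$)
$J{\left(f \right)} = f^{2}$
$\left(s{\left(Z{\left(5 \right)} \right)} + J{\left(-164 \right)}\right) + 5225 = \left(-162 + \left(-164\right)^{2}\right) + 5225 = \left(-162 + 26896\right) + 5225 = 26734 + 5225 = 31959$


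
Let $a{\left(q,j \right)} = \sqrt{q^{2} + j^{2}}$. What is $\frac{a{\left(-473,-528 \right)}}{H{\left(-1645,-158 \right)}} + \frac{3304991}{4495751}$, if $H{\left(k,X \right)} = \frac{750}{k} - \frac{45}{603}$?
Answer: $\frac{3304991}{4495751} - \frac{242473 \sqrt{4153}}{11695} \approx -1335.4$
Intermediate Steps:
$H{\left(k,X \right)} = - \frac{5}{67} + \frac{750}{k}$ ($H{\left(k,X \right)} = \frac{750}{k} - \frac{5}{67} = - \frac{5}{67} + \frac{750}{k}$)
$a{\left(q,j \right)} = \sqrt{j^{2} + q^{2}}$
$\frac{a{\left(-473,-528 \right)}}{H{\left(-1645,-158 \right)}} + \frac{3304991}{4495751} = \frac{\sqrt{\left(-528\right)^{2} + \left(-473\right)^{2}}}{- \frac{5}{67} + \frac{750}{-1645}} + \frac{3304991}{4495751} = \frac{\sqrt{278784 + 223729}}{- \frac{5}{67} + 750 \left(- \frac{1}{1645}\right)} + 3304991 \cdot \frac{1}{4495751} = \frac{\sqrt{502513}}{- \frac{5}{67} - \frac{150}{329}} + \frac{3304991}{4495751} = \frac{11 \sqrt{4153}}{- \frac{11695}{22043}} + \frac{3304991}{4495751} = 11 \sqrt{4153} \left(- \frac{22043}{11695}\right) + \frac{3304991}{4495751} = - \frac{242473 \sqrt{4153}}{11695} + \frac{3304991}{4495751} = \frac{3304991}{4495751} - \frac{242473 \sqrt{4153}}{11695}$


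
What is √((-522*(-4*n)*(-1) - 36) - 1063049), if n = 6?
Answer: I*√1075613 ≈ 1037.1*I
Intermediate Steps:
√((-522*(-4*n)*(-1) - 36) - 1063049) = √((-522*(-4*6)*(-1) - 36) - 1063049) = √((-(-12528)*(-1) - 36) - 1063049) = √((-522*24 - 36) - 1063049) = √((-12528 - 36) - 1063049) = √(-12564 - 1063049) = √(-1075613) = I*√1075613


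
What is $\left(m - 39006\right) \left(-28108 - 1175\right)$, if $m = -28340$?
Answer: $1972092918$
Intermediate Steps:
$\left(m - 39006\right) \left(-28108 - 1175\right) = \left(-28340 - 39006\right) \left(-28108 - 1175\right) = - 67346 \left(-28108 - 1175\right) = \left(-67346\right) \left(-29283\right) = 1972092918$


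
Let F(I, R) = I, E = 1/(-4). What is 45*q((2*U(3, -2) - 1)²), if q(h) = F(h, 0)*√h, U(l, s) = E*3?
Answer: 5625/8 ≈ 703.13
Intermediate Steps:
E = -¼ ≈ -0.25000
U(l, s) = -¾ (U(l, s) = -¼*3 = -¾)
q(h) = h^(3/2) (q(h) = h*√h = h^(3/2))
45*q((2*U(3, -2) - 1)²) = 45*((2*(-¾) - 1)²)^(3/2) = 45*((-3/2 - 1)²)^(3/2) = 45*((-5/2)²)^(3/2) = 45*(25/4)^(3/2) = 45*(125/8) = 5625/8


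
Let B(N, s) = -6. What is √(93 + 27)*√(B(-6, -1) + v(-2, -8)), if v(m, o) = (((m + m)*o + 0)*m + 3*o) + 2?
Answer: 4*I*√690 ≈ 105.07*I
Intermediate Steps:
v(m, o) = 2 + 3*o + 2*o*m² (v(m, o) = (((2*m)*o + 0)*m + 3*o) + 2 = ((2*m*o + 0)*m + 3*o) + 2 = ((2*m*o)*m + 3*o) + 2 = (2*o*m² + 3*o) + 2 = (3*o + 2*o*m²) + 2 = 2 + 3*o + 2*o*m²)
√(93 + 27)*√(B(-6, -1) + v(-2, -8)) = √(93 + 27)*√(-6 + (2 + 3*(-8) + 2*(-8)*(-2)²)) = √120*√(-6 + (2 - 24 + 2*(-8)*4)) = (2*√30)*√(-6 + (2 - 24 - 64)) = (2*√30)*√(-6 - 86) = (2*√30)*√(-92) = (2*√30)*(2*I*√23) = 4*I*√690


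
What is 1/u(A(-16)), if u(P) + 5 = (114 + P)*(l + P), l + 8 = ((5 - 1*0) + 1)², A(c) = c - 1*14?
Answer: -1/173 ≈ -0.0057803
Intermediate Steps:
A(c) = -14 + c (A(c) = c - 14 = -14 + c)
l = 28 (l = -8 + ((5 - 1*0) + 1)² = -8 + ((5 + 0) + 1)² = -8 + (5 + 1)² = -8 + 6² = -8 + 36 = 28)
u(P) = -5 + (28 + P)*(114 + P) (u(P) = -5 + (114 + P)*(28 + P) = -5 + (28 + P)*(114 + P))
1/u(A(-16)) = 1/(3187 + (-14 - 16)² + 142*(-14 - 16)) = 1/(3187 + (-30)² + 142*(-30)) = 1/(3187 + 900 - 4260) = 1/(-173) = -1/173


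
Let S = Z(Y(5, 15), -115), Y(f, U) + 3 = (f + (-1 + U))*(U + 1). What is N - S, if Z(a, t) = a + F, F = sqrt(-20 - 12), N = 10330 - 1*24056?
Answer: -14027 - 4*I*sqrt(2) ≈ -14027.0 - 5.6569*I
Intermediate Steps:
N = -13726 (N = 10330 - 24056 = -13726)
Y(f, U) = -3 + (1 + U)*(-1 + U + f) (Y(f, U) = -3 + (f + (-1 + U))*(U + 1) = -3 + (-1 + U + f)*(1 + U) = -3 + (1 + U)*(-1 + U + f))
F = 4*I*sqrt(2) (F = sqrt(-32) = 4*I*sqrt(2) ≈ 5.6569*I)
Z(a, t) = a + 4*I*sqrt(2)
S = 301 + 4*I*sqrt(2) (S = (-4 + 5 + 15**2 + 15*5) + 4*I*sqrt(2) = (-4 + 5 + 225 + 75) + 4*I*sqrt(2) = 301 + 4*I*sqrt(2) ≈ 301.0 + 5.6569*I)
N - S = -13726 - (301 + 4*I*sqrt(2)) = -13726 + (-301 - 4*I*sqrt(2)) = -14027 - 4*I*sqrt(2)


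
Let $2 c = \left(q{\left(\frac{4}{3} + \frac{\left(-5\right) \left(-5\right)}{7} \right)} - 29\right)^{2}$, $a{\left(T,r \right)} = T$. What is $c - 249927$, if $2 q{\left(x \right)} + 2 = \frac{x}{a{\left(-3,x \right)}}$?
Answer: $- \frac{7920604415}{31752} \approx -2.4945 \cdot 10^{5}$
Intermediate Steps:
$q{\left(x \right)} = -1 - \frac{x}{6}$ ($q{\left(x \right)} = -1 + \frac{x \frac{1}{-3}}{2} = -1 + \frac{x \left(- \frac{1}{3}\right)}{2} = -1 + \frac{\left(- \frac{1}{3}\right) x}{2} = -1 - \frac{x}{6}$)
$c = \frac{15077689}{31752}$ ($c = \frac{\left(\left(-1 - \frac{\frac{4}{3} + \frac{\left(-5\right) \left(-5\right)}{7}}{6}\right) - 29\right)^{2}}{2} = \frac{\left(\left(-1 - \frac{4 \cdot \frac{1}{3} + 25 \cdot \frac{1}{7}}{6}\right) - 29\right)^{2}}{2} = \frac{\left(\left(-1 - \frac{\frac{4}{3} + \frac{25}{7}}{6}\right) - 29\right)^{2}}{2} = \frac{\left(\left(-1 - \frac{103}{126}\right) - 29\right)^{2}}{2} = \frac{\left(- \frac{229}{126} - 29\right)^{2}}{2} = \frac{\left(- \frac{3883}{126}\right)^{2}}{2} = \frac{1}{2} \cdot \frac{15077689}{15876} = \frac{15077689}{31752} \approx 474.86$)
$c - 249927 = \frac{15077689}{31752} - 249927 = - \frac{7920604415}{31752}$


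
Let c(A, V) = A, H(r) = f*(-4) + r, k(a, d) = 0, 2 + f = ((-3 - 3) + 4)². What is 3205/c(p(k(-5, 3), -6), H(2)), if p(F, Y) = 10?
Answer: 641/2 ≈ 320.50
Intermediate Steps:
f = 2 (f = -2 + ((-3 - 3) + 4)² = -2 + (-6 + 4)² = -2 + (-2)² = -2 + 4 = 2)
H(r) = -8 + r (H(r) = 2*(-4) + r = -8 + r)
3205/c(p(k(-5, 3), -6), H(2)) = 3205/10 = 3205*(⅒) = 641/2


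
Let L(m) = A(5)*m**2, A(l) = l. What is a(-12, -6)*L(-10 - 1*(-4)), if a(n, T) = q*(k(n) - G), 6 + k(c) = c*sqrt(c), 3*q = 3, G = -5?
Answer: -180 - 4320*I*sqrt(3) ≈ -180.0 - 7482.5*I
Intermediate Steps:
q = 1 (q = (1/3)*3 = 1)
k(c) = -6 + c**(3/2) (k(c) = -6 + c*sqrt(c) = -6 + c**(3/2))
L(m) = 5*m**2
a(n, T) = -1 + n**(3/2) (a(n, T) = 1*((-6 + n**(3/2)) - 1*(-5)) = 1*((-6 + n**(3/2)) + 5) = 1*(-1 + n**(3/2)) = -1 + n**(3/2))
a(-12, -6)*L(-10 - 1*(-4)) = (-1 + (-12)**(3/2))*(5*(-10 - 1*(-4))**2) = (-1 - 24*I*sqrt(3))*(5*(-10 + 4)**2) = (-1 - 24*I*sqrt(3))*(5*(-6)**2) = (-1 - 24*I*sqrt(3))*(5*36) = (-1 - 24*I*sqrt(3))*180 = -180 - 4320*I*sqrt(3)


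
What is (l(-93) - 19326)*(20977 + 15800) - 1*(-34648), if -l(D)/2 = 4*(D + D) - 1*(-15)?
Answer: -657096788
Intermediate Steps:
l(D) = -30 - 16*D (l(D) = -2*(4*(D + D) - 1*(-15)) = -2*(4*(2*D) + 15) = -2*(8*D + 15) = -2*(15 + 8*D) = -30 - 16*D)
(l(-93) - 19326)*(20977 + 15800) - 1*(-34648) = ((-30 - 16*(-93)) - 19326)*(20977 + 15800) - 1*(-34648) = ((-30 + 1488) - 19326)*36777 + 34648 = (1458 - 19326)*36777 + 34648 = -17868*36777 + 34648 = -657131436 + 34648 = -657096788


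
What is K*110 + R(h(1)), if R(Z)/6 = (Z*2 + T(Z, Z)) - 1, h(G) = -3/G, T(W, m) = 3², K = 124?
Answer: 13652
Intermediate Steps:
T(W, m) = 9
R(Z) = 48 + 12*Z (R(Z) = 6*((Z*2 + 9) - 1) = 6*((2*Z + 9) - 1) = 6*((9 + 2*Z) - 1) = 6*(8 + 2*Z) = 48 + 12*Z)
K*110 + R(h(1)) = 124*110 + (48 + 12*(-3/1)) = 13640 + (48 + 12*(-3*1)) = 13640 + (48 + 12*(-3)) = 13640 + (48 - 36) = 13640 + 12 = 13652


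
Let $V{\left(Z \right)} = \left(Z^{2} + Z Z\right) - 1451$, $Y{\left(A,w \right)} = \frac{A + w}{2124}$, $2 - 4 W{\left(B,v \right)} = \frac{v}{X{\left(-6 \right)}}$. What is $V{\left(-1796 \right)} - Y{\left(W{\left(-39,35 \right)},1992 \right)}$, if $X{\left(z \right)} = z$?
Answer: $\frac{328783988401}{50976} \approx 6.4498 \cdot 10^{6}$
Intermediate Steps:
$W{\left(B,v \right)} = \frac{1}{2} + \frac{v}{24}$ ($W{\left(B,v \right)} = \frac{1}{2} - \frac{v \frac{1}{-6}}{4} = \frac{1}{2} - \frac{v \left(- \frac{1}{6}\right)}{4} = \frac{1}{2} - \frac{\left(- \frac{1}{6}\right) v}{4} = \frac{1}{2} + \frac{v}{24}$)
$Y{\left(A,w \right)} = \frac{A}{2124} + \frac{w}{2124}$ ($Y{\left(A,w \right)} = \left(A + w\right) \frac{1}{2124} = \frac{A}{2124} + \frac{w}{2124}$)
$V{\left(Z \right)} = -1451 + 2 Z^{2}$ ($V{\left(Z \right)} = \left(Z^{2} + Z^{2}\right) - 1451 = 2 Z^{2} - 1451 = -1451 + 2 Z^{2}$)
$V{\left(-1796 \right)} - Y{\left(W{\left(-39,35 \right)},1992 \right)} = \left(-1451 + 2 \left(-1796\right)^{2}\right) - \left(\frac{\frac{1}{2} + \frac{1}{24} \cdot 35}{2124} + \frac{1}{2124} \cdot 1992\right) = \left(-1451 + 2 \cdot 3225616\right) - \left(\frac{\frac{1}{2} + \frac{35}{24}}{2124} + \frac{166}{177}\right) = \left(-1451 + 6451232\right) - \left(\frac{1}{2124} \cdot \frac{47}{24} + \frac{166}{177}\right) = 6449781 - \left(\frac{47}{50976} + \frac{166}{177}\right) = 6449781 - \frac{47855}{50976} = \frac{328783988401}{50976}$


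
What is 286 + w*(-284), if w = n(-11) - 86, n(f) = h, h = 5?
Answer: 23290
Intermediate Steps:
n(f) = 5
w = -81 (w = 5 - 86 = -81)
286 + w*(-284) = 286 - 81*(-284) = 286 + 23004 = 23290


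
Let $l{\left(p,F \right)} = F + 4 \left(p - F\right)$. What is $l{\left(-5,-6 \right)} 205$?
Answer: $-410$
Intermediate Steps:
$l{\left(p,F \right)} = - 3 F + 4 p$ ($l{\left(p,F \right)} = F - \left(- 4 p + 4 F\right) = - 3 F + 4 p$)
$l{\left(-5,-6 \right)} 205 = \left(\left(-3\right) \left(-6\right) + 4 \left(-5\right)\right) 205 = \left(18 - 20\right) 205 = \left(-2\right) 205 = -410$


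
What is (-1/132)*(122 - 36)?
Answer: -43/66 ≈ -0.65152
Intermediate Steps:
(-1/132)*(122 - 36) = -1*1/132*86 = -1/132*86 = -43/66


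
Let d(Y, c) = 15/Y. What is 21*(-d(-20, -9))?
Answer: 63/4 ≈ 15.750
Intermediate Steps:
21*(-d(-20, -9)) = 21*(-15/(-20)) = 21*(-15*(-1)/20) = 21*(-1*(-¾)) = 21*(¾) = 63/4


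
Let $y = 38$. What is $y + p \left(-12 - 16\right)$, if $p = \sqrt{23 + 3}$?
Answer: $38 - 28 \sqrt{26} \approx -104.77$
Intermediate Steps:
$p = \sqrt{26} \approx 5.099$
$y + p \left(-12 - 16\right) = 38 + \sqrt{26} \left(-12 - 16\right) = 38 + \sqrt{26} \left(-28\right) = 38 - 28 \sqrt{26}$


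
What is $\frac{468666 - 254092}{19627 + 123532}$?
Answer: $\frac{214574}{143159} \approx 1.4989$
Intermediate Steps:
$\frac{468666 - 254092}{19627 + 123532} = \frac{214574}{143159}$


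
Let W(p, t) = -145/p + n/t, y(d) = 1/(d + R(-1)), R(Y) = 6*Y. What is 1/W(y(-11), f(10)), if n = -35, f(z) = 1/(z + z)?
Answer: 1/1765 ≈ 0.00056657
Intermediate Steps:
f(z) = 1/(2*z)
y(d) = 1/(-6 + d) (y(d) = 1/(d + 6*(-1)) = 1/(d - 6) = 1/(-6 + d))
W(p, t) = -145/p - 35/t
1/W(y(-11), f(10)) = 1/(-145/(1/(-6 - 11)) - 35/((½)/10)) = 1/(-145/(1/(-17)) - 35/((½)*(⅒))) = 1/(-145/(-1/17) - 35/1/20) = 1/(-145*(-17) - 35*20) = 1/(2465 - 700) = 1/1765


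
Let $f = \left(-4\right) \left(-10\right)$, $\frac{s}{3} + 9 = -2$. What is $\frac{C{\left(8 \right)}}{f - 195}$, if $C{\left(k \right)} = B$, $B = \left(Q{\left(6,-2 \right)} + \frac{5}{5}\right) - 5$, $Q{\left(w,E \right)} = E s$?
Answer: $- \frac{2}{5} \approx -0.4$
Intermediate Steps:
$s = -33$ ($s = -27 + 3 \left(-2\right) = -27 - 6 = -33$)
$f = 40$
$Q{\left(w,E \right)} = - 33 E$ ($Q{\left(w,E \right)} = E \left(-33\right) = - 33 E$)
$B = 62$ ($B = \left(\left(-33\right) \left(-2\right) + \frac{5}{5}\right) - 5 = \left(66 + 5 \cdot \frac{1}{5}\right) - 5 = \left(66 + 1\right) - 5 = 67 - 5 = 62$)
$C{\left(k \right)} = 62$
$\frac{C{\left(8 \right)}}{f - 195} = \frac{62}{40 - 195} = \frac{62}{-155} = 62 \left(- \frac{1}{155}\right) = - \frac{2}{5}$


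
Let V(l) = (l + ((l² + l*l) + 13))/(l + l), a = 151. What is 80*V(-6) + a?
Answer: -1127/3 ≈ -375.67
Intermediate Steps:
V(l) = (13 + l + 2*l²)/(2*l) (V(l) = (l + ((l² + l²) + 13))/((2*l)) = (l + (2*l² + 13))*(1/(2*l)) = (l + (13 + 2*l²))*(1/(2*l)) = (13 + l + 2*l²)*(1/(2*l)) = (13 + l + 2*l²)/(2*l))
80*V(-6) + a = 80*(½ - 6 + (13/2)/(-6)) + 151 = 80*(½ - 6 + (13/2)*(-⅙)) + 151 = 80*(½ - 6 - 13/12) + 151 = 80*(-79/12) + 151 = -1580/3 + 151 = -1127/3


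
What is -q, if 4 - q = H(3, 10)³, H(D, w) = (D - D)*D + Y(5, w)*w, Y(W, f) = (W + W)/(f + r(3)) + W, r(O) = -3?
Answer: 91123628/343 ≈ 2.6567e+5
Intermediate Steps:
Y(W, f) = W + 2*W/(-3 + f) (Y(W, f) = (W + W)/(f - 3) + W = (2*W)/(-3 + f) + W = 2*W/(-3 + f) + W = W + 2*W/(-3 + f))
H(D, w) = 5*w*(-1 + w)/(-3 + w) (H(D, w) = (D - D)*D + (5*(-1 + w)/(-3 + w))*w = 0*D + 5*w*(-1 + w)/(-3 + w) = 0 + 5*w*(-1 + w)/(-3 + w) = 5*w*(-1 + w)/(-3 + w))
q = -91123628/343 (q = 4 - (5*10*(-1 + 10)/(-3 + 10))³ = 4 - (5*10*9/7)³ = 4 - (5*10*(⅐)*9)³ = 4 - (450/7)³ = 4 - 1*91125000/343 = 4 - 91125000/343 = -91123628/343 ≈ -2.6567e+5)
-q = -1*(-91123628/343) = 91123628/343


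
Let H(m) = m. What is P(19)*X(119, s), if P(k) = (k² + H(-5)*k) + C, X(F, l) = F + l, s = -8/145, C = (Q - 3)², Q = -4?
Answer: 1086561/29 ≈ 37468.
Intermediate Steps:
C = 49 (C = (-4 - 3)² = (-7)² = 49)
s = -8/145 (s = -8*1/145 = -8/145 ≈ -0.055172)
P(k) = 49 + k² - 5*k (P(k) = (k² - 5*k) + 49 = 49 + k² - 5*k)
P(19)*X(119, s) = (49 + 19² - 5*19)*(119 - 8/145) = (49 + 361 - 95)*(17247/145) = 315*(17247/145) = 1086561/29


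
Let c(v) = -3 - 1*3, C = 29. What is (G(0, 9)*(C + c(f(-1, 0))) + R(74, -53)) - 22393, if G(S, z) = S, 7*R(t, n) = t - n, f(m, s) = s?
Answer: -156624/7 ≈ -22375.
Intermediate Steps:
R(t, n) = -n/7 + t/7 (R(t, n) = (t - n)/7 = -n/7 + t/7)
c(v) = -6 (c(v) = -3 - 3 = -6)
(G(0, 9)*(C + c(f(-1, 0))) + R(74, -53)) - 22393 = (0*(29 - 6) + (-1/7*(-53) + (1/7)*74)) - 22393 = (0*23 + (53/7 + 74/7)) - 22393 = (0 + 127/7) - 22393 = 127/7 - 22393 = -156624/7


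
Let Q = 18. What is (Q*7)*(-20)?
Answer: -2520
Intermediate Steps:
(Q*7)*(-20) = (18*7)*(-20) = 126*(-20) = -2520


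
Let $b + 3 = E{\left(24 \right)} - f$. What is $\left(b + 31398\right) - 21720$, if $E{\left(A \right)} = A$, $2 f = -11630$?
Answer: $15514$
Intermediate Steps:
$f = -5815$ ($f = \frac{1}{2} \left(-11630\right) = -5815$)
$b = 5836$ ($b = -3 + \left(24 - -5815\right) = -3 + \left(24 + 5815\right) = -3 + 5839 = 5836$)
$\left(b + 31398\right) - 21720 = \left(5836 + 31398\right) - 21720 = 37234 - 21720 = 15514$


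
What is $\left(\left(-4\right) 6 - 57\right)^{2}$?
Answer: $6561$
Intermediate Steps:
$\left(\left(-4\right) 6 - 57\right)^{2} = \left(-24 - 57\right)^{2} = \left(-81\right)^{2} = 6561$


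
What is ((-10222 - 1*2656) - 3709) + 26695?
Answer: 10108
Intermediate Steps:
((-10222 - 1*2656) - 3709) + 26695 = ((-10222 - 2656) - 3709) + 26695 = (-12878 - 3709) + 26695 = -16587 + 26695 = 10108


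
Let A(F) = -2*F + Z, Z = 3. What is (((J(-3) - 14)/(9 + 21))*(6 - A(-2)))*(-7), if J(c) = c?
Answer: -119/30 ≈ -3.9667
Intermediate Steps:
A(F) = 3 - 2*F (A(F) = -2*F + 3 = 3 - 2*F)
(((J(-3) - 14)/(9 + 21))*(6 - A(-2)))*(-7) = (((-3 - 14)/(9 + 21))*(6 - (3 - 2*(-2))))*(-7) = ((-17/30)*(6 - (3 + 4)))*(-7) = ((-17*1/30)*(6 - 1*7))*(-7) = -17*(6 - 7)/30*(-7) = -17/30*(-1)*(-7) = (17/30)*(-7) = -119/30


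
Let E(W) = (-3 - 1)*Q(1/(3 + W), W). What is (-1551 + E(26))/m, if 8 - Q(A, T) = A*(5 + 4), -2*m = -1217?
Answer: -91742/35293 ≈ -2.5994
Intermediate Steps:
m = 1217/2 (m = -½*(-1217) = 1217/2 ≈ 608.50)
Q(A, T) = 8 - 9*A (Q(A, T) = 8 - A*(5 + 4) = 8 - A*9 = 8 - 9*A)
E(W) = -32 + 36/(3 + W) (E(W) = (-3 - 1)*(8 - 9/(3 + W)) = -4*(8 - 9/(3 + W)) = -32 + 36/(3 + W))
(-1551 + E(26))/m = (-1551 + 4*(-15 - 8*26)/(3 + 26))/(1217/2) = (-1551 + 4*(-15 - 208)/29)*(2/1217) = (-1551 + 4*(1/29)*(-223))*(2/1217) = (-1551 - 892/29)*(2/1217) = -45871/29*2/1217 = -91742/35293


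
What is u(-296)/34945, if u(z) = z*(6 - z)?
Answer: -89392/34945 ≈ -2.5581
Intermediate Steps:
u(-296)/34945 = -296*(6 - 1*(-296))/34945 = -296*(6 + 296)*(1/34945) = -296*302*(1/34945) = -89392*1/34945 = -89392/34945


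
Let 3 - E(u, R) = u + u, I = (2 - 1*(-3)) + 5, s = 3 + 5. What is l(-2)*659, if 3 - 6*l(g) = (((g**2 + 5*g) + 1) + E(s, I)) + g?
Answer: 15157/6 ≈ 2526.2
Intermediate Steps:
s = 8
I = 10 (I = (2 + 3) + 5 = 5 + 5 = 10)
E(u, R) = 3 - 2*u (E(u, R) = 3 - (u + u) = 3 - 2*u)
l(g) = 5/2 - g - g**2/6 (l(g) = 1/2 - ((((g**2 + 5*g) + 1) + (3 - 2*8)) + g)/6 = 1/2 - (((1 + g**2 + 5*g) + (3 - 16)) + g)/6 = 1/2 - (((1 + g**2 + 5*g) - 13) + g)/6 = 1/2 - ((-12 + g**2 + 5*g) + g)/6 = 1/2 - (-12 + g**2 + 6*g)/6 = 1/2 + (2 - g - g**2/6) = 5/2 - g - g**2/6)
l(-2)*659 = (5/2 - 1*(-2) - 1/6*(-2)**2)*659 = (5/2 + 2 - 1/6*4)*659 = (5/2 + 2 - 2/3)*659 = (23/6)*659 = 15157/6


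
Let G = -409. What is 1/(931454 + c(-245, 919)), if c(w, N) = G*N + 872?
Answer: 1/556455 ≈ 1.7971e-6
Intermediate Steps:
c(w, N) = 872 - 409*N (c(w, N) = -409*N + 872 = 872 - 409*N)
1/(931454 + c(-245, 919)) = 1/(931454 + (872 - 409*919)) = 1/(931454 + (872 - 375871)) = 1/(931454 - 374999) = 1/556455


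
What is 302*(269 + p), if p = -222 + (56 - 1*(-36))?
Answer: 41978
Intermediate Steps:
p = -130 (p = -222 + (56 + 36) = -222 + 92 = -130)
302*(269 + p) = 302*(269 - 130) = 302*139 = 41978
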